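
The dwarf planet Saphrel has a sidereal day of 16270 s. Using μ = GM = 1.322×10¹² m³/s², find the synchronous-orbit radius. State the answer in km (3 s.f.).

r_sync ≈ 2070 km

A synchronous orbit has period T, so by Kepler's third law a = (μT²/4π²)^(1/3).
μT²/4π² = 1.322×10¹² × (1.627×10⁴)² / 39.48 = 8.864×10¹⁸ m³.
a = 2.070×10⁶ m = 2069.6 km.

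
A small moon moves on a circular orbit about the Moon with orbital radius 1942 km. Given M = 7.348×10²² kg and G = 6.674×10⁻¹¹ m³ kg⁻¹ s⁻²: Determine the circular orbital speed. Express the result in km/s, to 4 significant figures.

v ≈ 1.589 km/s

μ = GM = 6.674×10⁻¹¹ × 7.348×10²² = 4.904×10¹² m³/s².
r = 1942 km = 1.942×10⁶ m.
For a circular orbit v = √(μ/r) = √(4.904×10¹² / 1.942×10⁶) = √(2.525×10⁶) = 1589 m/s.
That is 1.589 km/s.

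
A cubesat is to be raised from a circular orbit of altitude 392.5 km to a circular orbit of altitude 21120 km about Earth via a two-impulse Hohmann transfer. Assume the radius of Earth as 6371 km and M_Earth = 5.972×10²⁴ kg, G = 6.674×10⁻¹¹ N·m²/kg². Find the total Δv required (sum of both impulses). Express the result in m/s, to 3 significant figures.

Δv_total ≈ 3460 m/s

μ = GM = 6.674×10⁻¹¹ × 5.972×10²⁴ = 3.986×10¹⁴ m³/s².
r₁ = 6371 + 392.5 = 6763.5 km = 6.7635×10⁶ m.
r₂ = 6371 + 21120 = 27491 km = 2.7491×10⁷ m.
Transfer ellipse a_t = (r₁ + r₂)/2 = 1.713×10⁷ m.
At r₁: circular v_c1 = √(μ/r₁) = 7677 m/s; transfer-perigee v_p = √[μ(2/r₁ − 1/a_t)] = 9726 m/s.
Δv₁ = v_p − v_c1 = 2049 m/s.
At r₂: circular v_c2 = √(μ/r₂) = 3808 m/s; transfer-apogee v_a = √[μ(2/r₂ − 1/a_t)] = 2393 m/s.
Δv₂ = v_c2 − v_a = 1415 m/s.
Total Δv = Δv₁ + Δv₂ = 3464 m/s.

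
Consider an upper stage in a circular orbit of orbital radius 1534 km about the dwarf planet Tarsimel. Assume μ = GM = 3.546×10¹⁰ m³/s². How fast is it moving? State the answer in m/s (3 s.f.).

r = 1534 km = 1.534×10⁶ m.
For a circular orbit v = √(μ/r) = √(3.546×10¹⁰ / 1.534×10⁶) = √(2.312×10⁴) = 152.0 m/s.

v ≈ 152 m/s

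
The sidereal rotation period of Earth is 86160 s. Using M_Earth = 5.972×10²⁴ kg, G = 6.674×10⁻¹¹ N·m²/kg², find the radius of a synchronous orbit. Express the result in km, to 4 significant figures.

μ = GM = 6.674×10⁻¹¹ × 5.972×10²⁴ = 3.986×10¹⁴ m³/s².
A synchronous orbit has period T, so by Kepler's third law a = (μT²/4π²)^(1/3).
μT²/4π² = 3.986×10¹⁴ × (8.616×10⁴)² / 39.48 = 7.495×10²² m³.
a = 4.216×10⁷ m = 42162 km.

r_sync ≈ 42160 km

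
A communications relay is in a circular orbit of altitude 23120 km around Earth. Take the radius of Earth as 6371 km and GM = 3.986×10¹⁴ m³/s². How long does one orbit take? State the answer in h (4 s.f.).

T ≈ 14.00 h

r = 6371 + 23120 = 29491 km = 2.9491×10⁷ m.
Kepler's third law: T = 2π√(r³/μ) = 2π√((2.949×10⁷)³ / 3.986×10¹⁴).
r³/μ = 6.435×10⁷ s², so T = 2π × 8.022×10³ = 5.040×10⁴ s.
Converting: 5.040×10⁴ s ÷ 3600 = 14.00 h.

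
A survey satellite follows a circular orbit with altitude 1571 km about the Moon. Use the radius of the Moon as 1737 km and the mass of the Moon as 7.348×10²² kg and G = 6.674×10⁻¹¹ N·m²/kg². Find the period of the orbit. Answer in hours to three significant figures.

T ≈ 4.74 hours

μ = GM = 6.674×10⁻¹¹ × 7.348×10²² = 4.904×10¹² m³/s².
r = 1737 + 1571 = 3308.0 km = 3.3080×10⁶ m.
Kepler's third law: T = 2π√(r³/μ) = 2π√((3.308×10⁶)³ / 4.904×10¹²).
r³/μ = 7.381×10⁶ s², so T = 2π × 2.717×10³ = 1.707×10⁴ s.
Converting: 1.707×10⁴ s ÷ 3600 = 4.742 hours.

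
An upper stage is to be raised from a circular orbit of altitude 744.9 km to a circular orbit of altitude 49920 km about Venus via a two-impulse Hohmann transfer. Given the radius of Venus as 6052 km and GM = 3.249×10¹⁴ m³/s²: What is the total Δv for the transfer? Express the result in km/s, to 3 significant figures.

Δv_total ≈ 3.61 km/s

r₁ = 6052 + 744.9 = 6796.9 km = 6.7969×10⁶ m.
r₂ = 6052 + 49920 = 55972 km = 5.5972×10⁷ m.
Transfer ellipse a_t = (r₁ + r₂)/2 = 3.138×10⁷ m.
At r₁: circular v_c1 = √(μ/r₁) = 6914 m/s; transfer-periapsis v_p = √[μ(2/r₁ − 1/a_t)] = 9233 m/s.
Δv₁ = v_p − v_c1 = 2319 m/s.
At r₂: circular v_c2 = √(μ/r₂) = 2409 m/s; transfer-apoapsis v_a = √[μ(2/r₂ − 1/a_t)] = 1121 m/s.
Δv₂ = v_c2 − v_a = 1288 m/s.
Total Δv = Δv₁ + Δv₂ = 3607 m/s = 3.607 km/s.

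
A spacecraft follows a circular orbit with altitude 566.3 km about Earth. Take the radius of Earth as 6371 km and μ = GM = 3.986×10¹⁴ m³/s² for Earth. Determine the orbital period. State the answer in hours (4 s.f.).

r = 6371 + 566.3 = 6937.3 km = 6.9373×10⁶ m.
Kepler's third law: T = 2π√(r³/μ) = 2π√((6.937×10⁶)³ / 3.986×10¹⁴).
r³/μ = 8.376×10⁵ s², so T = 2π × 9.152×10² = 5.750×10³ s.
Converting: 5.750×10³ s ÷ 3600 = 1.597 hours.

T ≈ 1.597 hours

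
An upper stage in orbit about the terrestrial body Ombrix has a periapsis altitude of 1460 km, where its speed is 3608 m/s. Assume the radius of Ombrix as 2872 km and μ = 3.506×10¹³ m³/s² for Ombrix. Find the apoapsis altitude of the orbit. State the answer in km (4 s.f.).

r_p = 2872 + 1460 = 4332.0 km = 4.332×10⁶ m.
Specific energy ε = v²/2 − μ/r = -1.584×10⁶ J/kg, so a = −μ/(2ε) = 1.106×10⁷ m.
The apsides satisfy r_p + r_a = 2a, so the apoapsis radius is 2a − r_p = 1.780×10⁷ m = 17796 km.
Apoapsis altitude = 17796 − 2872 = 14924 km.

apoapsis altitude ≈ 14920 km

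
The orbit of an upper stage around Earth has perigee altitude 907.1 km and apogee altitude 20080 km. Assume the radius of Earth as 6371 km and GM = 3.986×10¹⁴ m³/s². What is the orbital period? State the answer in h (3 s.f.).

T ≈ 6.05 h

r_p = 6371 + 907.1 = 7278.1 km = 7.2781×10⁶ m.
r_a = 6371 + 20080 = 26451 km = 2.6451×10⁷ m.
Semi-major axis a = (r_p + r_a)/2 = (7278.1 + 26451)/2 = 16865 km = 1.686×10⁷ m.
By Kepler's third law T = 2π√(a³/μ) = 2π × 3.469×10³ = 2.180×10⁴ s.
= 6.054 h.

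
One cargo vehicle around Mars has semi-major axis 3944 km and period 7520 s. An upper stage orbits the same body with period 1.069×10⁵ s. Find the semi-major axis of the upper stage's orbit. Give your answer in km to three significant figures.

a₂ ≈ 23100 km

Kepler's third law: a³ ∝ T², so a₂ = a₁ (T₂/T₁)^(2/3).
T₂/T₁ = 14.22, (T₂/T₁)^(2/3) = 5.868.
a₂ = 3944 × 5.868 = 23140 km.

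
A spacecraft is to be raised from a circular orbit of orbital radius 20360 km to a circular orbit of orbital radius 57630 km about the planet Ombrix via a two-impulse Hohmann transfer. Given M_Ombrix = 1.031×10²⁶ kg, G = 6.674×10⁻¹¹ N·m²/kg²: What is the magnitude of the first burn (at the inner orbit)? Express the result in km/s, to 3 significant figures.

μ = GM = 6.674×10⁻¹¹ × 1.031×10²⁶ = 6.881×10¹⁵ m³/s².
r₁ = 20360 km = 2.036×10⁷ m.
r₂ = 57630 km = 5.763×10⁷ m.
Transfer ellipse a_t = (r₁ + r₂)/2 = 3.900×10⁷ m.
At r₁: circular v_c1 = √(μ/r₁) = 18380 m/s; transfer-periapsis v_p = √[μ(2/r₁ − 1/a_t)] = 22350 m/s.
Δv₁ = v_p − v_c1 = 3965 m/s.
= 3.965 km/s.

Δv ≈ 3.97 km/s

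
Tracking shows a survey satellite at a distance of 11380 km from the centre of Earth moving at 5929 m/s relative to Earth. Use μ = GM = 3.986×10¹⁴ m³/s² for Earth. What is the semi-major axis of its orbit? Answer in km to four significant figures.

a ≈ 11420 km

r = 1.138×10⁷ m.
Vis-viva rearranged: 1/a = 2/r − v²/μ = 1.757×10⁻⁷ − 8.819×10⁻⁸ = 8.756×10⁻⁸ m⁻¹.
a = 1.142×10⁷ m = 11421 km.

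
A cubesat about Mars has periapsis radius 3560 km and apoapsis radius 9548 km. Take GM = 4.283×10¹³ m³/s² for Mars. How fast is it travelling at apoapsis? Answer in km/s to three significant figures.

Semi-major axis a = (r_p + r_a)/2 = 6554.0 km = 6.554×10⁶ m.
Vis-viva: v² = μ(2/r − 1/a) = 4.283×10¹³ × (2.095×10⁻⁷ − 1.526×10⁻⁷) = 2.437×10⁶ m²/s².
v = 1561 m/s = 1.561 km/s.

v ≈ 1.56 km/s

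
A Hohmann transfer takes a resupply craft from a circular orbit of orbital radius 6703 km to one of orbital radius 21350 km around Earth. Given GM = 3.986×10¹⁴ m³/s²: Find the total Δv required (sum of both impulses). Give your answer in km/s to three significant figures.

r₁ = 6703 km = 6.703×10⁶ m.
r₂ = 21350 km = 2.135×10⁷ m.
Transfer ellipse a_t = (r₁ + r₂)/2 = 1.403×10⁷ m.
At r₁: circular v_c1 = √(μ/r₁) = 7711 m/s; transfer-perigee v_p = √[μ(2/r₁ − 1/a_t)] = 9514 m/s.
Δv₁ = v_p − v_c1 = 1802 m/s.
At r₂: circular v_c2 = √(μ/r₂) = 4321 m/s; transfer-apogee v_a = √[μ(2/r₂ − 1/a_t)] = 2987 m/s.
Δv₂ = v_c2 − v_a = 1334 m/s.
Total Δv = Δv₁ + Δv₂ = 3136 m/s = 3.136 km/s.

Δv_total ≈ 3.14 km/s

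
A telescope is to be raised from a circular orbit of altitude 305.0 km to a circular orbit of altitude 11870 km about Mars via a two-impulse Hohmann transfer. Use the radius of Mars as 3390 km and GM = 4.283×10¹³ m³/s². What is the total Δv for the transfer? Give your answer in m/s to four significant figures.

r₁ = 3390 + 305.0 = 3695.0 km = 3.6950×10⁶ m.
r₂ = 3390 + 11870 = 15260 km = 1.5260×10⁷ m.
Transfer ellipse a_t = (r₁ + r₂)/2 = 9.478×10⁶ m.
At r₁: circular v_c1 = √(μ/r₁) = 3405 m/s; transfer-periapsis v_p = √[μ(2/r₁ − 1/a_t)] = 4320 m/s.
Δv₁ = v_p − v_c1 = 915.5 m/s.
At r₂: circular v_c2 = √(μ/r₂) = 1675 m/s; transfer-apoapsis v_a = √[μ(2/r₂ − 1/a_t)] = 1046 m/s.
Δv₂ = v_c2 − v_a = 629.3 m/s.
Total Δv = Δv₁ + Δv₂ = 1545 m/s.

Δv_total ≈ 1545 m/s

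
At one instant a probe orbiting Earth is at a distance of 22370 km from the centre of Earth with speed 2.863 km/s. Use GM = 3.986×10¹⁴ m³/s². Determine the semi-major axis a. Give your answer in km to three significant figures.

r = 2.237×10⁷ m.
Specific orbital energy ε = v²/2 − μ/r = (2863)²/2 − 3.986×10¹⁴/2.237×10⁷ = -1.372×10⁷ J/kg.
Since ε = −μ/(2a), a = −μ/(2ε) = 1.453×10⁷ m = 14526 km.

a ≈ 14500 km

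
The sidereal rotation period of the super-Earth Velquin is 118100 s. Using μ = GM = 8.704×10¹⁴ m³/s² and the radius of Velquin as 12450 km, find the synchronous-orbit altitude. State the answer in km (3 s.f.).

h_sync ≈ 55000 km

A synchronous orbit has period T, so by Kepler's third law a = (μT²/4π²)^(1/3).
μT²/4π² = 8.704×10¹⁴ × (1.181×10⁵)² / 39.48 = 3.075×10²³ m³.
a = 6.750×10⁷ m = 67497 km.
Altitude h = a − R = 67497 − 12450 = 55047 km.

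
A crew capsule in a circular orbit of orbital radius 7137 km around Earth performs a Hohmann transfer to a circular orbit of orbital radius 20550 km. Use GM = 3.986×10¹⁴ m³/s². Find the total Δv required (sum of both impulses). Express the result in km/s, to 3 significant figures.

Δv_total ≈ 2.87 km/s

r₁ = 7137 km = 7.137×10⁶ m.
r₂ = 20550 km = 2.055×10⁷ m.
Transfer ellipse a_t = (r₁ + r₂)/2 = 1.384×10⁷ m.
At r₁: circular v_c1 = √(μ/r₁) = 7473 m/s; transfer-perigee v_p = √[μ(2/r₁ − 1/a_t)] = 9105 m/s.
Δv₁ = v_p − v_c1 = 1632 m/s.
At r₂: circular v_c2 = √(μ/r₂) = 4404 m/s; transfer-apogee v_a = √[μ(2/r₂ − 1/a_t)] = 3162 m/s.
Δv₂ = v_c2 − v_a = 1242 m/s.
Total Δv = Δv₁ + Δv₂ = 2874 m/s = 2.874 km/s.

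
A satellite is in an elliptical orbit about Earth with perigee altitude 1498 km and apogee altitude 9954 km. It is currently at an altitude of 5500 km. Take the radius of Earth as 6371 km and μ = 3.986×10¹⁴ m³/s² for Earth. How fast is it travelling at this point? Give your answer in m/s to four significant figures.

r_p = 6371 + 1498 = 7869.0 km = 7.8690×10⁶ m.
r_a = 6371 + 9954 = 16325 km = 1.6325×10⁷ m.
r = 6371 + 5500 = 11871 km = 1.187×10⁷ m.
Semi-major axis a = (r_p + r_a)/2 = 12097 km = 1.210×10⁷ m.
Vis-viva: v² = μ(2/r − 1/a) = 3.986×10¹⁴ × (1.685×10⁻⁷ − 8.267×10⁻⁸) = 3.420×10⁷ m²/s².
v = 5848 m/s.

v ≈ 5848 m/s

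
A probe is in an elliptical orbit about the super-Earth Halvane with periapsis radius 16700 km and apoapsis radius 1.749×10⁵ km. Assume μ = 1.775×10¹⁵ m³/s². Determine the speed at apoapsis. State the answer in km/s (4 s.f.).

v ≈ 1.330 km/s

Semi-major axis a = (r_p + r_a)/2 = 95800 km = 9.580×10⁷ m.
Vis-viva: v² = μ(2/r − 1/a) = 1.775×10¹⁵ × (1.144×10⁻⁸ − 1.044×10⁻⁸) = 1.769×10⁶ m²/s².
v = 1330 m/s = 1.330 km/s.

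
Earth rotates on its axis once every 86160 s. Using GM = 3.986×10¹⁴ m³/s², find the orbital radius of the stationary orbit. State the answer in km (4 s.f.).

A synchronous orbit has period T, so by Kepler's third law a = (μT²/4π²)^(1/3).
μT²/4π² = 3.986×10¹⁴ × (8.616×10⁴)² / 39.48 = 7.495×10²² m³.
a = 4.216×10⁷ m = 42163 km.

r_sync ≈ 42160 km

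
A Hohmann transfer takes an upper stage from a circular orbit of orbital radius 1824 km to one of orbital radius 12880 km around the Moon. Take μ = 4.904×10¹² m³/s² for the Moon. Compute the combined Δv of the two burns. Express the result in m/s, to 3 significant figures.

r₁ = 1824 km = 1.824×10⁶ m.
r₂ = 12880 km = 1.288×10⁷ m.
Transfer ellipse a_t = (r₁ + r₂)/2 = 7.352×10⁶ m.
At r₁: circular v_c1 = √(μ/r₁) = 1640 m/s; transfer-perilune v_p = √[μ(2/r₁ − 1/a_t)] = 2170 m/s.
Δv₁ = v_p − v_c1 = 530.6 m/s.
At r₂: circular v_c2 = √(μ/r₂) = 617.0 m/s; transfer-apolune v_a = √[μ(2/r₂ − 1/a_t)] = 307.3 m/s.
Δv₂ = v_c2 − v_a = 309.7 m/s.
Total Δv = Δv₁ + Δv₂ = 840.3 m/s.

Δv_total ≈ 840 m/s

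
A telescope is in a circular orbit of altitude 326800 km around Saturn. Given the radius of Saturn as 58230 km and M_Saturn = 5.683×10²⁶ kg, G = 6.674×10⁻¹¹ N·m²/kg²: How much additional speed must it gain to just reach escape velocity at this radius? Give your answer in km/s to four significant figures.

Δv ≈ 4.111 km/s

μ = GM = 6.674×10⁻¹¹ × 5.683×10²⁶ = 3.793×10¹⁶ m³/s².
r = 58230 + 326800 = 385030 km = 3.8503×10⁸ m.
Circular speed v_c = √(μ/r) = 9925 m/s.
Escape speed v_esc = √(2μ/r) = √2 × v_c = 14040 m/s.
Δv = v_esc − v_c = 4111 m/s = 4.111 km/s.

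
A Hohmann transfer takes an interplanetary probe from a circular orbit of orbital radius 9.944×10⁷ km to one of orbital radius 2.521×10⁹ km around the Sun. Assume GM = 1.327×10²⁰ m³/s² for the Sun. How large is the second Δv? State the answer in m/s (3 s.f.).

r₁ = 9.944×10⁷ km = 9.944×10¹⁰ m.
r₂ = 2.521×10⁹ km = 2.521×10¹² m.
Transfer ellipse a_t = (r₁ + r₂)/2 = 1.310×10¹² m.
At r₁: circular v_c1 = √(μ/r₁) = 36530 m/s; transfer-perihelion v_p = √[μ(2/r₁ − 1/a_t)] = 50670 m/s.
At r₂: circular v_c2 = √(μ/r₂) = 7255 m/s; transfer-aphelion v_a = √[μ(2/r₂ − 1/a_t)] = 1999 m/s.
Δv₂ = v_c2 − v_a = 5256 m/s.

Δv ≈ 5260 m/s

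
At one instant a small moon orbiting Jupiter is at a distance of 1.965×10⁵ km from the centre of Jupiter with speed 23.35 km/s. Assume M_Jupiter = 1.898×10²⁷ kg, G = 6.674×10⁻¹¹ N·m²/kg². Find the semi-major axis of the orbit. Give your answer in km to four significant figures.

a ≈ 1.702×10⁵ km

μ = GM = 6.674×10⁻¹¹ × 1.898×10²⁷ = 1.267×10¹⁷ m³/s².
r = 1.965×10⁸ m.
Vis-viva rearranged: 1/a = 2/r − v²/μ = 1.018×10⁻⁸ − 4.304×10⁻⁹ = 5.874×10⁻⁹ m⁻¹.
a = 1.702×10⁸ m = 1.7024×10⁵ km.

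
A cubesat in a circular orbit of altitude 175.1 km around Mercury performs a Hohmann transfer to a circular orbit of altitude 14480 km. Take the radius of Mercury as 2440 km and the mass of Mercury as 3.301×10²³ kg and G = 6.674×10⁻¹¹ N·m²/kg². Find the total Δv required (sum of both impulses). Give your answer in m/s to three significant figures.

Δv_total ≈ 1470 m/s

μ = GM = 6.674×10⁻¹¹ × 3.301×10²³ = 2.203×10¹³ m³/s².
r₁ = 2440 + 175.1 = 2615.1 km = 2.6151×10⁶ m.
r₂ = 2440 + 14480 = 16920 km = 1.6920×10⁷ m.
Transfer ellipse a_t = (r₁ + r₂)/2 = 9.768×10⁶ m.
At r₁: circular v_c1 = √(μ/r₁) = 2902 m/s; transfer-periherm v_p = √[μ(2/r₁ − 1/a_t)] = 3820 m/s.
Δv₁ = v_p − v_c1 = 917.6 m/s.
At r₂: circular v_c2 = √(μ/r₂) = 1141 m/s; transfer-apoherm v_a = √[μ(2/r₂ − 1/a_t)] = 590.4 m/s.
Δv₂ = v_c2 − v_a = 550.7 m/s.
Total Δv = Δv₁ + Δv₂ = 1468 m/s.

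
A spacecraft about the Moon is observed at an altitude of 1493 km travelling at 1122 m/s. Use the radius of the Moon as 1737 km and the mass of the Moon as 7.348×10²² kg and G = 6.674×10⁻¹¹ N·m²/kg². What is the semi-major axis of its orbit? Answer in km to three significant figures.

μ = GM = 6.674×10⁻¹¹ × 7.348×10²² = 4.904×10¹² m³/s².
r = 1737 + 1493 = 3230.0 km = 3.230×10⁶ m.
Specific orbital energy ε = v²/2 − μ/r = (1122)²/2 − 4.904×10¹²/3.230×10⁶ = -8.888×10⁵ J/kg.
Since ε = −μ/(2a), a = −μ/(2ε) = 2.759×10⁶ m = 2758.7 km.

a ≈ 2760 km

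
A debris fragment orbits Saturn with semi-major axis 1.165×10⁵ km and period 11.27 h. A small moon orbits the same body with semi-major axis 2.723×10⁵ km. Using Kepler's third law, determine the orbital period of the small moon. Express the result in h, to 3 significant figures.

Kepler's third law: T² ∝ a³, so T₂ = T₁ (a₂/a₁)^(3/2).
a₂/a₁ = 2.337, (a₂/a₁)^(3/2) = 3.573.
T₂ = 11.27 × 3.573 = 40.27 h.

T₂ ≈ 40.3 h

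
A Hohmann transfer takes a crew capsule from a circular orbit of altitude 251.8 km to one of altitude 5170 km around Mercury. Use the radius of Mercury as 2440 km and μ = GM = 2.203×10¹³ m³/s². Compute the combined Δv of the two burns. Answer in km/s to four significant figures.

Δv_total ≈ 1.088 km/s

r₁ = 2440 + 251.8 = 2691.8 km = 2.6918×10⁶ m.
r₂ = 2440 + 5170 = 7610.0 km = 7.6100×10⁶ m.
Transfer ellipse a_t = (r₁ + r₂)/2 = 5.151×10⁶ m.
At r₁: circular v_c1 = √(μ/r₁) = 2861 m/s; transfer-periherm v_p = √[μ(2/r₁ − 1/a_t)] = 3477 m/s.
Δv₁ = v_p − v_c1 = 616.5 m/s.
At r₂: circular v_c2 = √(μ/r₂) = 1701 m/s; transfer-apoherm v_a = √[μ(2/r₂ − 1/a_t)] = 1230 m/s.
Δv₂ = v_c2 − v_a = 471.5 m/s.
Total Δv = Δv₁ + Δv₂ = 1088 m/s = 1.088 km/s.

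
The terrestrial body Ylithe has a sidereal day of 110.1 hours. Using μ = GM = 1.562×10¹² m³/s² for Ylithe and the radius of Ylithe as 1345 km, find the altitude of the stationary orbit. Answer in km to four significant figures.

h_sync ≈ 17040 km

T = 110.1 hours = 3.964×10⁵ s.
A synchronous orbit has period T, so by Kepler's third law a = (μT²/4π²)^(1/3).
μT²/4π² = 1.562×10¹² × (3.964×10⁵)² / 39.48 = 6.216×10²¹ m³.
a = 1.839×10⁷ m = 18387 km.
Altitude h = a − R = 18387 − 1345 = 17042 km.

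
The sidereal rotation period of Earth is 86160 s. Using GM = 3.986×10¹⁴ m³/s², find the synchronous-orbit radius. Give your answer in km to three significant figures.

A synchronous orbit has period T, so by Kepler's third law a = (μT²/4π²)^(1/3).
μT²/4π² = 3.986×10¹⁴ × (8.616×10⁴)² / 39.48 = 7.495×10²² m³.
a = 4.216×10⁷ m = 42163 km.

r_sync ≈ 42200 km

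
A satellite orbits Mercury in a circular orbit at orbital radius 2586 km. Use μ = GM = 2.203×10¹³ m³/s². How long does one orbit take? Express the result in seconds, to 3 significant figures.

T ≈ 5570 seconds

r = 2586 km = 2.586×10⁶ m.
Kepler's third law: T = 2π√(r³/μ) = 2π√((2.586×10⁶)³ / 2.203×10¹³).
r³/μ = 7.850×10⁵ s², so T = 2π × 8.860×10² = 5.567×10³ s.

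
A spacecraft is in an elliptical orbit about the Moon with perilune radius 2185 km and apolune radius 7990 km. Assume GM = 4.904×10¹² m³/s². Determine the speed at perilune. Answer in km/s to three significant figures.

Semi-major axis a = (r_p + r_a)/2 = 5087.5 km = 5.088×10⁶ m.
Vis-viva: v² = μ(2/r − 1/a) = 4.904×10¹² × (9.153×10⁻⁷ − 1.966×10⁻⁷) = 3.525×10⁶ m²/s².
v = 1877 m/s = 1.877 km/s.

v ≈ 1.88 km/s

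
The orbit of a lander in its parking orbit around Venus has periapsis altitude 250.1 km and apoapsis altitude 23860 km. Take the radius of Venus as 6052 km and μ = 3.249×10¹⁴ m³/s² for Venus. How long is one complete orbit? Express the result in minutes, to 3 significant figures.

T ≈ 448 minutes

r_p = 6052 + 250.1 = 6302.1 km = 6.3021×10⁶ m.
r_a = 6052 + 23860 = 29912 km = 2.9912×10⁷ m.
Semi-major axis a = (r_p + r_a)/2 = (6302.1 + 29912)/2 = 18107 km = 1.811×10⁷ m.
By Kepler's third law T = 2π√(a³/μ) = 2π × 4.275×10³ = 2.686×10⁴ s.
= 447.6 minutes.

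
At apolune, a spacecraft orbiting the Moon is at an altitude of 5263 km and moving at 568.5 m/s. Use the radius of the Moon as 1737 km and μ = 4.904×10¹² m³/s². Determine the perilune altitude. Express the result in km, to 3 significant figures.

perilune altitude ≈ 362 km

r_a = 1737 + 5263 = 7000.0 km = 7.000×10⁶ m.
Specific energy ε = v²/2 − μ/r = -5.390×10⁵ J/kg, so a = −μ/(2ε) = 4.549×10⁶ m.
The apsides satisfy r_p + r_a = 2a, so the perilune radius is 2a − r_a = 2.099×10⁶ m = 2098.7 km.
Perilune altitude = 2098.7 − 1737 = 361.75 km.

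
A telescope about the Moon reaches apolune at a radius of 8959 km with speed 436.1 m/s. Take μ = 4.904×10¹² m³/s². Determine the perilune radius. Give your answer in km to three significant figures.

r_a = 8.959×10⁶ m.
Specific energy ε = v²/2 − μ/r = -4.523×10⁵ J/kg, so a = −μ/(2ε) = 5.421×10⁶ m.
The apsides satisfy r_p + r_a = 2a, so the perilune radius is 2a − r_a = 1.884×10⁶ m = 1883.6 km.

perilune radius ≈ 1880 km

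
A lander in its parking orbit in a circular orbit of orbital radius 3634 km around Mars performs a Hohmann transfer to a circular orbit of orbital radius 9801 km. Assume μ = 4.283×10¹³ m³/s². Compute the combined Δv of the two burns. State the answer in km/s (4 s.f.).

Δv_total ≈ 1.267 km/s

r₁ = 3634 km = 3.634×10⁶ m.
r₂ = 9801 km = 9.801×10⁶ m.
Transfer ellipse a_t = (r₁ + r₂)/2 = 6.718×10⁶ m.
At r₁: circular v_c1 = √(μ/r₁) = 3433 m/s; transfer-periapsis v_p = √[μ(2/r₁ − 1/a_t)] = 4147 m/s.
Δv₁ = v_p − v_c1 = 713.7 m/s.
At r₂: circular v_c2 = √(μ/r₂) = 2090 m/s; transfer-apoapsis v_a = √[μ(2/r₂ − 1/a_t)] = 1538 m/s.
Δv₂ = v_c2 − v_a = 552.9 m/s.
Total Δv = Δv₁ + Δv₂ = 1267 m/s = 1.267 km/s.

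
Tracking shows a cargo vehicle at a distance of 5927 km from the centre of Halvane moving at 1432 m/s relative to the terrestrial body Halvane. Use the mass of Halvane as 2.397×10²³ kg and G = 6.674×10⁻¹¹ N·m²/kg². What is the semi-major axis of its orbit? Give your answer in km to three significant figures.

a ≈ 4780 km

μ = GM = 6.674×10⁻¹¹ × 2.397×10²³ = 1.600×10¹³ m³/s².
r = 5.927×10⁶ m.
Vis-viva rearranged: 1/a = 2/r − v²/μ = 3.374×10⁻⁷ − 1.282×10⁻⁷ = 2.093×10⁻⁷ m⁻¹.
a = 4.779×10⁶ m = 4778.8 km.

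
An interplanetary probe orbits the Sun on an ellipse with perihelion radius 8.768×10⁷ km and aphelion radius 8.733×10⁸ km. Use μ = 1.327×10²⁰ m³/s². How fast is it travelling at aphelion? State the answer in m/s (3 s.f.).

Semi-major axis a = (r_p + r_a)/2 = 4.8049×10⁸ km = 4.805×10¹¹ m.
Vis-viva: v² = μ(2/r − 1/a) = 1.327×10²⁰ × (2.290×10⁻¹² − 2.081×10⁻¹²) = 2.773×10⁷ m²/s².
v = 5266 m/s.

v ≈ 5270 m/s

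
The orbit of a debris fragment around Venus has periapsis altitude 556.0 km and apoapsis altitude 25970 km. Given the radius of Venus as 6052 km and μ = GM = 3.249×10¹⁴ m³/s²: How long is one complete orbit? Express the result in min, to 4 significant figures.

r_p = 6052 + 556.0 = 6608.0 km = 6.6080×10⁶ m.
r_a = 6052 + 25970 = 32022 km = 3.2022×10⁷ m.
Semi-major axis a = (r_p + r_a)/2 = (6608.0 + 32022)/2 = 19315 km = 1.932×10⁷ m.
By Kepler's third law T = 2π√(a³/μ) = 2π × 4.709×10³ = 2.959×10⁴ s.
= 493.2 min.

T ≈ 493.2 min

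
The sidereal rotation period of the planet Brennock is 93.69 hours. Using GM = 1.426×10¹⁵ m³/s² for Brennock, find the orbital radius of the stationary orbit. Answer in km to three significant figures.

r_sync ≈ 1.60×10⁵ km

T = 93.69 hours = 3.373×10⁵ s.
A synchronous orbit has period T, so by Kepler's third law a = (μT²/4π²)^(1/3).
μT²/4π² = 1.426×10¹⁵ × (3.373×10⁵)² / 39.48 = 4.109×10²⁴ m³.
a = 1.602×10⁸ m = 1.6017×10⁵ km.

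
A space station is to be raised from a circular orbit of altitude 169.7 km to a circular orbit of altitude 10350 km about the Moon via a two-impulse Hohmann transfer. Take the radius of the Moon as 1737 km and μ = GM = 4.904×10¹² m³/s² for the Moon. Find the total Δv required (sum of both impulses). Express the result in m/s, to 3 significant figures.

Δv_total ≈ 809 m/s

r₁ = 1737 + 169.7 = 1906.7 km = 1.9067×10⁶ m.
r₂ = 1737 + 10350 = 12087 km = 1.2087×10⁷ m.
Transfer ellipse a_t = (r₁ + r₂)/2 = 6.997×10⁶ m.
At r₁: circular v_c1 = √(μ/r₁) = 1604 m/s; transfer-perilune v_p = √[μ(2/r₁ − 1/a_t)] = 2108 m/s.
Δv₁ = v_p − v_c1 = 504.1 m/s.
At r₂: circular v_c2 = √(μ/r₂) = 637.0 m/s; transfer-apolune v_a = √[μ(2/r₂ − 1/a_t)] = 332.5 m/s.
Δv₂ = v_c2 − v_a = 304.5 m/s.
Total Δv = Δv₁ + Δv₂ = 808.6 m/s.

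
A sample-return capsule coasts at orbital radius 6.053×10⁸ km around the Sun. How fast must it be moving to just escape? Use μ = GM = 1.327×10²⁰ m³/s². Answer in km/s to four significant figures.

v_esc ≈ 20.94 km/s

r = 6.053×10⁸ km = 6.053×10¹¹ m.
Escape speed v_esc = √(2μ/r) = √(2 × 1.327×10²⁰ / 6.053×10¹¹) = √(4.385×10⁸) = 20940 m/s.
= 20.94 km/s.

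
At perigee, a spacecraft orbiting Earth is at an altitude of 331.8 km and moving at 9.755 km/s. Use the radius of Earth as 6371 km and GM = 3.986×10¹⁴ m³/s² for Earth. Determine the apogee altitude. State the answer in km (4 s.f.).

apogee altitude ≈ 20460 km

r_p = 6371 + 331.8 = 6702.8 km = 6.703×10⁶ m.
Specific energy ε = v²/2 − μ/r = -1.189×10⁷ J/kg, so a = −μ/(2ε) = 1.677×10⁷ m.
The apsides satisfy r_p + r_a = 2a, so the apogee radius is 2a − r_p = 2.683×10⁷ m = 26828 km.
Apogee altitude = 26828 − 6371 = 20457 km.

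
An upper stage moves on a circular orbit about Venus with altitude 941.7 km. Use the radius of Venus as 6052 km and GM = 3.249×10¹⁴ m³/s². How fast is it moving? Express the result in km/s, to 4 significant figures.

v ≈ 6.816 km/s

r = 6052 + 941.7 = 6993.7 km = 6.9937×10⁶ m.
For a circular orbit v = √(μ/r) = √(3.249×10¹⁴ / 6.994×10⁶) = √(4.646×10⁷) = 6816 m/s.
That is 6.816 km/s.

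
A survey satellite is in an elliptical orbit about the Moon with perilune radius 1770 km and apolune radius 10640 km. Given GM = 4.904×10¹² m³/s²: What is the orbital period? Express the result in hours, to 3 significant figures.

Semi-major axis a = (r_p + r_a)/2 = (1770.0 + 10640)/2 = 6205.0 km = 6.205×10⁶ m.
By Kepler's third law T = 2π√(a³/μ) = 2π × 6.980×10³ = 4.385×10⁴ s.
= 12.18 hours.

T ≈ 12.2 hours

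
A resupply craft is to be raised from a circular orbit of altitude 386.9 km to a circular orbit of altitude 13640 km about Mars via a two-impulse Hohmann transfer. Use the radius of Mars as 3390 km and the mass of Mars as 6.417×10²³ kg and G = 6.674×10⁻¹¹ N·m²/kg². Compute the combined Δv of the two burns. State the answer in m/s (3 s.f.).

μ = GM = 6.674×10⁻¹¹ × 6.417×10²³ = 4.283×10¹³ m³/s².
r₁ = 3390 + 386.9 = 3776.9 km = 3.7769×10⁶ m.
r₂ = 3390 + 13640 = 17030 km = 1.7030×10⁷ m.
Transfer ellipse a_t = (r₁ + r₂)/2 = 1.040×10⁷ m.
At r₁: circular v_c1 = √(μ/r₁) = 3367 m/s; transfer-periapsis v_p = √[μ(2/r₁ − 1/a_t)] = 4308 m/s.
Δv₁ = v_p − v_c1 = 941.0 m/s.
At r₂: circular v_c2 = √(μ/r₂) = 1586 m/s; transfer-apoapsis v_a = √[μ(2/r₂ − 1/a_t)] = 955.5 m/s.
Δv₂ = v_c2 − v_a = 630.3 m/s.
Total Δv = Δv₁ + Δv₂ = 1571 m/s.

Δv_total ≈ 1570 m/s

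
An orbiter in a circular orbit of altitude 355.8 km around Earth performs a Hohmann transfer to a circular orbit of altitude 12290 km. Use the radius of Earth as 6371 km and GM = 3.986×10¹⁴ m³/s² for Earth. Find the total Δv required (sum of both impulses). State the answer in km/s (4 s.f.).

Δv_total ≈ 2.893 km/s

r₁ = 6371 + 355.8 = 6726.8 km = 6.7268×10⁶ m.
r₂ = 6371 + 12290 = 18661 km = 1.8661×10⁷ m.
Transfer ellipse a_t = (r₁ + r₂)/2 = 1.269×10⁷ m.
At r₁: circular v_c1 = √(μ/r₁) = 7698 m/s; transfer-perigee v_p = √[μ(2/r₁ − 1/a_t)] = 9333 m/s.
Δv₁ = v_p − v_c1 = 1636 m/s.
At r₂: circular v_c2 = √(μ/r₂) = 4622 m/s; transfer-apogee v_a = √[μ(2/r₂ − 1/a_t)] = 3364 m/s.
Δv₂ = v_c2 − v_a = 1257 m/s.
Total Δv = Δv₁ + Δv₂ = 2893 m/s = 2.893 km/s.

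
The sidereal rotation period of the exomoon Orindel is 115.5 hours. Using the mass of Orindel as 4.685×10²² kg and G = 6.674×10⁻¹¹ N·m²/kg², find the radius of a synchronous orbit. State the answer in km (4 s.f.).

μ = GM = 6.674×10⁻¹¹ × 4.685×10²² = 3.127×10¹² m³/s².
T = 115.5 hours = 4.158×10⁵ s.
A synchronous orbit has period T, so by Kepler's third law a = (μT²/4π²)^(1/3).
μT²/4π² = 3.127×10¹² × (4.158×10⁵)² / 39.48 = 1.369×10²² m³.
a = 2.392×10⁷ m = 23924 km.

r_sync ≈ 23920 km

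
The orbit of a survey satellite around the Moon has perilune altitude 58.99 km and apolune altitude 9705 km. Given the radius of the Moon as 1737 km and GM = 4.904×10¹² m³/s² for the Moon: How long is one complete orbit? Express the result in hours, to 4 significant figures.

r_p = 1737 + 58.99 = 1796.0 km = 1.7960×10⁶ m.
r_a = 1737 + 9705 = 11442 km = 1.1442×10⁷ m.
Semi-major axis a = (r_p + r_a)/2 = (1796.0 + 11442)/2 = 6619.0 km = 6.619×10⁶ m.
By Kepler's third law T = 2π√(a³/μ) = 2π × 7.690×10³ = 4.832×10⁴ s.
= 13.42 hours.

T ≈ 13.42 hours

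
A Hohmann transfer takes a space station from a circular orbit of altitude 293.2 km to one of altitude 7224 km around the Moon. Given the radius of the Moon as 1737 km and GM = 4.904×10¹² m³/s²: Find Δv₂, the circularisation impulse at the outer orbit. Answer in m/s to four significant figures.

r₁ = 1737 + 293.2 = 2030.2 km = 2.0302×10⁶ m.
r₂ = 1737 + 7224 = 8961.0 km = 8.9610×10⁶ m.
Transfer ellipse a_t = (r₁ + r₂)/2 = 5.496×10⁶ m.
At r₁: circular v_c1 = √(μ/r₁) = 1554 m/s; transfer-perilune v_p = √[μ(2/r₁ − 1/a_t)] = 1985 m/s.
At r₂: circular v_c2 = √(μ/r₂) = 739.8 m/s; transfer-apolune v_a = √[μ(2/r₂ − 1/a_t)] = 449.6 m/s.
Δv₂ = v_c2 − v_a = 290.1 m/s.

Δv ≈ 290.1 m/s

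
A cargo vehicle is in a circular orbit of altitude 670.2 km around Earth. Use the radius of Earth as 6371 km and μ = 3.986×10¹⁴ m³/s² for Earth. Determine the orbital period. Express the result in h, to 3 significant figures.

T ≈ 1.63 h

r = 6371 + 670.2 = 7041.2 km = 7.0412×10⁶ m.
Kepler's third law: T = 2π√(r³/μ) = 2π√((7.041×10⁶)³ / 3.986×10¹⁴).
r³/μ = 8.758×10⁵ s², so T = 2π × 9.358×10² = 5.880×10³ s.
Converting: 5.880×10³ s ÷ 3600 = 1.633 h.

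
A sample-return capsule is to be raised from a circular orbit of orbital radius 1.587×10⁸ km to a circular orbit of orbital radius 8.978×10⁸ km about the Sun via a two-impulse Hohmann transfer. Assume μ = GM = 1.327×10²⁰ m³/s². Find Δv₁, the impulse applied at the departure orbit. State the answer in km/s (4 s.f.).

Δv ≈ 8.781 km/s

r₁ = 1.587×10⁸ km = 1.587×10¹¹ m.
r₂ = 8.978×10⁸ km = 8.978×10¹¹ m.
Transfer ellipse a_t = (r₁ + r₂)/2 = 5.282×10¹¹ m.
At r₁: circular v_c1 = √(μ/r₁) = 28920 m/s; transfer-perihelion v_p = √[μ(2/r₁ − 1/a_t)] = 37700 m/s.
Δv₁ = v_p − v_c1 = 8781 m/s.
= 8.781 km/s.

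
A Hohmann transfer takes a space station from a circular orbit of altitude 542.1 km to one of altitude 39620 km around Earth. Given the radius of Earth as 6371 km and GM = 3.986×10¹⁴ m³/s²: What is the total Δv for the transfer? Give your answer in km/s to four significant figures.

r₁ = 6371 + 542.1 = 6913.1 km = 6.9131×10⁶ m.
r₂ = 6371 + 39620 = 45991 km = 4.5991×10⁷ m.
Transfer ellipse a_t = (r₁ + r₂)/2 = 2.645×10⁷ m.
At r₁: circular v_c1 = √(μ/r₁) = 7593 m/s; transfer-perigee v_p = √[μ(2/r₁ − 1/a_t)] = 10010 m/s.
Δv₁ = v_p − v_c1 = 2419 m/s.
At r₂: circular v_c2 = √(μ/r₂) = 2944 m/s; transfer-apogee v_a = √[μ(2/r₂ − 1/a_t)] = 1505 m/s.
Δv₂ = v_c2 − v_a = 1439 m/s.
Total Δv = Δv₁ + Δv₂ = 3858 m/s = 3.858 km/s.

Δv_total ≈ 3.858 km/s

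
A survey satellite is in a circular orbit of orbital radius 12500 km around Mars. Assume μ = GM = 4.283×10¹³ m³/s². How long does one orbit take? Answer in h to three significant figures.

r = 12500 km = 1.250×10⁷ m.
Kepler's third law: T = 2π√(r³/μ) = 2π√((1.250×10⁷)³ / 4.283×10¹³).
r³/μ = 4.560×10⁷ s², so T = 2π × 6.753×10³ = 4.243×10⁴ s.
Converting: 4.243×10⁴ s ÷ 3600 = 11.79 h.

T ≈ 11.8 h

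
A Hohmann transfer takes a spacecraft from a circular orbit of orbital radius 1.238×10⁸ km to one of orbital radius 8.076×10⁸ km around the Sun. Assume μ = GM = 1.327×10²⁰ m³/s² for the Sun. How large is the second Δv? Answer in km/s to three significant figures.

Δv ≈ 6.21 km/s

r₁ = 1.238×10⁸ km = 1.238×10¹¹ m.
r₂ = 8.076×10⁸ km = 8.076×10¹¹ m.
Transfer ellipse a_t = (r₁ + r₂)/2 = 4.657×10¹¹ m.
At r₁: circular v_c1 = √(μ/r₁) = 32740 m/s; transfer-perihelion v_p = √[μ(2/r₁ − 1/a_t)] = 43110 m/s.
At r₂: circular v_c2 = √(μ/r₂) = 12820 m/s; transfer-aphelion v_a = √[μ(2/r₂ − 1/a_t)] = 6609 m/s.
Δv₂ = v_c2 − v_a = 6209 m/s.
= 6.209 km/s.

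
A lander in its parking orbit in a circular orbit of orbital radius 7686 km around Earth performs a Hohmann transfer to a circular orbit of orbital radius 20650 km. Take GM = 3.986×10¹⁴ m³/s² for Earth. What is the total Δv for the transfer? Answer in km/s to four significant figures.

r₁ = 7686 km = 7.686×10⁶ m.
r₂ = 20650 km = 2.065×10⁷ m.
Transfer ellipse a_t = (r₁ + r₂)/2 = 1.417×10⁷ m.
At r₁: circular v_c1 = √(μ/r₁) = 7201 m/s; transfer-perigee v_p = √[μ(2/r₁ − 1/a_t)] = 8694 m/s.
Δv₁ = v_p − v_c1 = 1493 m/s.
At r₂: circular v_c2 = √(μ/r₂) = 4393 m/s; transfer-apogee v_a = √[μ(2/r₂ − 1/a_t)] = 3236 m/s.
Δv₂ = v_c2 − v_a = 1158 m/s.
Total Δv = Δv₁ + Δv₂ = 2650 m/s = 2.650 km/s.

Δv_total ≈ 2.650 km/s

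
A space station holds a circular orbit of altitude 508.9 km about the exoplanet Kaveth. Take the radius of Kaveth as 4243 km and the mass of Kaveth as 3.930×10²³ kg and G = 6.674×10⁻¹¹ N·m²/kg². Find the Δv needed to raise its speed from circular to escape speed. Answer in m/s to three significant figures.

Δv ≈ 973 m/s

μ = GM = 6.674×10⁻¹¹ × 3.930×10²³ = 2.623×10¹³ m³/s².
r = 4243 + 508.9 = 4751.9 km = 4.7519×10⁶ m.
Circular speed v_c = √(μ/r) = 2349 m/s.
Escape speed v_esc = √(2μ/r) = √2 × v_c = 3323 m/s.
Δv = v_esc − v_c = 973.2 m/s.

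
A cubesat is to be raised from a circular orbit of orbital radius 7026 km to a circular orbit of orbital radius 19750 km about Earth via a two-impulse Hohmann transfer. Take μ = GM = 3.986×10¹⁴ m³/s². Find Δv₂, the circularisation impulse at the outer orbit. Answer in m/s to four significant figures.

r₁ = 7026 km = 7.026×10⁶ m.
r₂ = 19750 km = 1.975×10⁷ m.
Transfer ellipse a_t = (r₁ + r₂)/2 = 1.339×10⁷ m.
At r₁: circular v_c1 = √(μ/r₁) = 7532 m/s; transfer-perigee v_p = √[μ(2/r₁ − 1/a_t)] = 9148 m/s.
At r₂: circular v_c2 = √(μ/r₂) = 4492 m/s; transfer-apogee v_a = √[μ(2/r₂ − 1/a_t)] = 3254 m/s.
Δv₂ = v_c2 − v_a = 1238 m/s.

Δv ≈ 1238 m/s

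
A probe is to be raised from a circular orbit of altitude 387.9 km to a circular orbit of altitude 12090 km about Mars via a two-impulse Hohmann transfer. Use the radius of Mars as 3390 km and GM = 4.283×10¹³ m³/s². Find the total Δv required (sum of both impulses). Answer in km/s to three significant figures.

r₁ = 3390 + 387.9 = 3777.9 km = 3.7779×10⁶ m.
r₂ = 3390 + 12090 = 15480 km = 1.5480×10⁷ m.
Transfer ellipse a_t = (r₁ + r₂)/2 = 9.629×10⁶ m.
At r₁: circular v_c1 = √(μ/r₁) = 3367 m/s; transfer-periapsis v_p = √[μ(2/r₁ − 1/a_t)] = 4269 m/s.
Δv₁ = v_p − v_c1 = 902.1 m/s.
At r₂: circular v_c2 = √(μ/r₂) = 1663 m/s; transfer-apoapsis v_a = √[μ(2/r₂ − 1/a_t)] = 1042 m/s.
Δv₂ = v_c2 − v_a = 621.5 m/s.
Total Δv = Δv₁ + Δv₂ = 1524 m/s = 1.524 km/s.

Δv_total ≈ 1.52 km/s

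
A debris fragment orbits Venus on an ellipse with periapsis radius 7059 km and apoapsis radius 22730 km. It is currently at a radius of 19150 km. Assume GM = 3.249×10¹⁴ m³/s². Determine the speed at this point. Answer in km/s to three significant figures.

Semi-major axis a = (r_p + r_a)/2 = 14894 km = 1.489×10⁷ m.
Vis-viva: v² = μ(2/r − 1/a) = 3.249×10¹⁴ × (1.044×10⁻⁷ − 6.714×10⁻⁸) = 1.212×10⁷ m²/s².
v = 3481 m/s = 3.481 km/s.

v ≈ 3.48 km/s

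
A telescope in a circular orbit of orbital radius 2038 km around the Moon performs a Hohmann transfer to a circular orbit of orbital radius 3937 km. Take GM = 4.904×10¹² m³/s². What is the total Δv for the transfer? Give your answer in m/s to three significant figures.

Δv_total ≈ 424 m/s

r₁ = 2038 km = 2.038×10⁶ m.
r₂ = 3937 km = 3.937×10⁶ m.
Transfer ellipse a_t = (r₁ + r₂)/2 = 2.988×10⁶ m.
At r₁: circular v_c1 = √(μ/r₁) = 1551 m/s; transfer-perilune v_p = √[μ(2/r₁ − 1/a_t)] = 1781 m/s.
Δv₁ = v_p − v_c1 = 229.5 m/s.
At r₂: circular v_c2 = √(μ/r₂) = 1116 m/s; transfer-apolune v_a = √[μ(2/r₂ − 1/a_t)] = 921.8 m/s.
Δv₂ = v_c2 − v_a = 194.3 m/s.
Total Δv = Δv₁ + Δv₂ = 423.8 m/s.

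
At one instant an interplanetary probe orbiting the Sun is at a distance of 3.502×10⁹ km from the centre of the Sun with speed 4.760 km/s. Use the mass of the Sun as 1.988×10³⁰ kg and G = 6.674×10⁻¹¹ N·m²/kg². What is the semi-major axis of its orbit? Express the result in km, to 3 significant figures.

μ = GM = 6.674×10⁻¹¹ × 1.988×10³⁰ = 1.327×10²⁰ m³/s².
r = 3.502×10¹² m.
Vis-viva rearranged: 1/a = 2/r − v²/μ = 5.711×10⁻¹³ − 1.708×10⁻¹³ = 4.003×10⁻¹³ m⁻¹.
a = 2.498×10¹² m = 2.4979×10⁹ km.

a ≈ 2.50×10⁹ km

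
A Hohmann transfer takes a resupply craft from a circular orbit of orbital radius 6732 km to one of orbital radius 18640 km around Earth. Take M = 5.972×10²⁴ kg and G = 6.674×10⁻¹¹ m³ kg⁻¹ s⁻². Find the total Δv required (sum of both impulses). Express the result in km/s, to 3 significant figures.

μ = GM = 6.674×10⁻¹¹ × 5.972×10²⁴ = 3.986×10¹⁴ m³/s².
r₁ = 6732 km = 6.732×10⁶ m.
r₂ = 18640 km = 1.864×10⁷ m.
Transfer ellipse a_t = (r₁ + r₂)/2 = 1.269×10⁷ m.
At r₁: circular v_c1 = √(μ/r₁) = 7695 m/s; transfer-perigee v_p = √[μ(2/r₁ − 1/a_t)] = 9327 m/s.
Δv₁ = v_p − v_c1 = 1632 m/s.
At r₂: circular v_c2 = √(μ/r₂) = 4624 m/s; transfer-apogee v_a = √[μ(2/r₂ − 1/a_t)] = 3369 m/s.
Δv₂ = v_c2 − v_a = 1256 m/s.
Total Δv = Δv₁ + Δv₂ = 2888 m/s = 2.888 km/s.

Δv_total ≈ 2.89 km/s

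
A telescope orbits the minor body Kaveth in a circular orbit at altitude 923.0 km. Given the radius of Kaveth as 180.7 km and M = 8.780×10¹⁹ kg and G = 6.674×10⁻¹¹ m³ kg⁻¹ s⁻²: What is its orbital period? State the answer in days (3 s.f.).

μ = GM = 6.674×10⁻¹¹ × 8.780×10¹⁹ = 5.860×10⁹ m³/s².
r = 180.7 + 923.0 = 1103.7 km = 1.1037×10⁶ m.
Kepler's third law: T = 2π√(r³/μ) = 2π√((1.104×10⁶)³ / 5.860×10⁹).
r³/μ = 2.294×10⁸ s², so T = 2π × 1.515×10⁴ = 9.517×10⁴ s.
Converting: 9.517×10⁴ s ÷ 86400 = 1.102 days.

T ≈ 1.10 days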